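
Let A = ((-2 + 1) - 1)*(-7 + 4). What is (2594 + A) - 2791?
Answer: -191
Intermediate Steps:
A = 6 (A = (-1 - 1)*(-3) = -2*(-3) = 6)
(2594 + A) - 2791 = (2594 + 6) - 2791 = 2600 - 2791 = -191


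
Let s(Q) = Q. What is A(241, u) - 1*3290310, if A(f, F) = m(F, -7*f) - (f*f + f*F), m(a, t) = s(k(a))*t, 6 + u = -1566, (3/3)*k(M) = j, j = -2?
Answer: -2966165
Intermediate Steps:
k(M) = -2
u = -1572 (u = -6 - 1566 = -1572)
m(a, t) = -2*t
A(f, F) = -f² + 14*f - F*f (A(f, F) = -(-14)*f - (f*f + f*F) = 14*f - (f² + F*f) = 14*f + (-f² - F*f) = -f² + 14*f - F*f)
A(241, u) - 1*3290310 = 241*(14 - 1*(-1572) - 1*241) - 1*3290310 = 241*(14 + 1572 - 241) - 3290310 = 241*1345 - 3290310 = 324145 - 3290310 = -2966165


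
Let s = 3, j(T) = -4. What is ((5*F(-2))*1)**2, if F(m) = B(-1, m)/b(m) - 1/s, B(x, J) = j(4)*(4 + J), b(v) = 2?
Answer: 4225/9 ≈ 469.44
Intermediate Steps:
B(x, J) = -16 - 4*J (B(x, J) = -4*(4 + J) = -16 - 4*J)
F(m) = -25/3 - 2*m (F(m) = (-16 - 4*m)/2 - 1/3 = (-16 - 4*m)*(1/2) - 1*1/3 = (-8 - 2*m) - 1/3 = -25/3 - 2*m)
((5*F(-2))*1)**2 = ((5*(-25/3 - 2*(-2)))*1)**2 = ((5*(-25/3 + 4))*1)**2 = ((5*(-13/3))*1)**2 = (-65/3*1)**2 = (-65/3)**2 = 4225/9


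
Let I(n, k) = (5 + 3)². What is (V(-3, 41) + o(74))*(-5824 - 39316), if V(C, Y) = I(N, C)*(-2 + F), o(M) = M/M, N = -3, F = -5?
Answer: 20177580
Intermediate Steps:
I(n, k) = 64 (I(n, k) = 8² = 64)
o(M) = 1
V(C, Y) = -448 (V(C, Y) = 64*(-2 - 5) = 64*(-7) = -448)
(V(-3, 41) + o(74))*(-5824 - 39316) = (-448 + 1)*(-5824 - 39316) = -447*(-45140) = 20177580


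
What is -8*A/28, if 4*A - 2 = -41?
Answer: 39/14 ≈ 2.7857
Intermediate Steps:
A = -39/4 (A = ½ + (¼)*(-41) = ½ - 41/4 = -39/4 ≈ -9.7500)
-8*A/28 = -8*(-39/4)/28 = 78*(1/28) = 39/14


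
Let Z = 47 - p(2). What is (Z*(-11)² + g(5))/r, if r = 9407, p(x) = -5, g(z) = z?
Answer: 6297/9407 ≈ 0.66940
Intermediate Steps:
Z = 52 (Z = 47 - 1*(-5) = 47 + 5 = 52)
(Z*(-11)² + g(5))/r = (52*(-11)² + 5)/9407 = (52*121 + 5)*(1/9407) = (6292 + 5)*(1/9407) = 6297*(1/9407) = 6297/9407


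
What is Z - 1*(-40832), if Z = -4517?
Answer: 36315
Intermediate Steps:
Z - 1*(-40832) = -4517 - 1*(-40832) = -4517 + 40832 = 36315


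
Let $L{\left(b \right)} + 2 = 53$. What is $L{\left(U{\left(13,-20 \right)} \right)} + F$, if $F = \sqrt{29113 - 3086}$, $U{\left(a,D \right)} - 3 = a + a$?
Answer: $51 + \sqrt{26027} \approx 212.33$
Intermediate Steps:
$U{\left(a,D \right)} = 3 + 2 a$ ($U{\left(a,D \right)} = 3 + \left(a + a\right) = 3 + 2 a$)
$L{\left(b \right)} = 51$ ($L{\left(b \right)} = -2 + 53 = 51$)
$F = \sqrt{26027} \approx 161.33$
$L{\left(U{\left(13,-20 \right)} \right)} + F = 51 + \sqrt{26027}$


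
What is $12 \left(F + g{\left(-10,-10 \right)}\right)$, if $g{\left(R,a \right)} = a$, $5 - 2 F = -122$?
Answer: $642$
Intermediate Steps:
$F = \frac{127}{2}$ ($F = \frac{5}{2} - -61 = \frac{5}{2} + 61 = \frac{127}{2} \approx 63.5$)
$12 \left(F + g{\left(-10,-10 \right)}\right) = 12 \left(\frac{127}{2} - 10\right) = 12 \cdot \frac{107}{2} = 642$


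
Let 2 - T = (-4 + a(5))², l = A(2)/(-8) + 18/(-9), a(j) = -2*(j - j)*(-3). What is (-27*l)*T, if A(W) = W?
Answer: -1701/2 ≈ -850.50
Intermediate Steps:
a(j) = 0 (a(j) = -2*0*(-3) = 0*(-3) = 0)
l = -9/4 (l = 2/(-8) + 18/(-9) = 2*(-⅛) + 18*(-⅑) = -¼ - 2 = -9/4 ≈ -2.2500)
T = -14 (T = 2 - (-4 + 0)² = 2 - 1*(-4)² = 2 - 1*16 = 2 - 16 = -14)
(-27*l)*T = -27*(-9/4)*(-14) = (243/4)*(-14) = -1701/2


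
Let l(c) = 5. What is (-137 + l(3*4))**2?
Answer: 17424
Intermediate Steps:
(-137 + l(3*4))**2 = (-137 + 5)**2 = (-132)**2 = 17424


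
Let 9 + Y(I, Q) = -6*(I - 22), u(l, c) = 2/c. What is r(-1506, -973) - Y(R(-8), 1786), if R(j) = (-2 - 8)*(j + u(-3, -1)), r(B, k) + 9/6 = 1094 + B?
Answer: 127/2 ≈ 63.500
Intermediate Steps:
r(B, k) = 2185/2 + B (r(B, k) = -3/2 + (1094 + B) = 2185/2 + B)
R(j) = 20 - 10*j (R(j) = (-2 - 8)*(j + 2/(-1)) = -10*(j + 2*(-1)) = -10*(j - 2) = -10*(-2 + j) = 20 - 10*j)
Y(I, Q) = 123 - 6*I (Y(I, Q) = -9 - 6*(I - 22) = -9 - 6*(-22 + I) = -9 + (132 - 6*I) = 123 - 6*I)
r(-1506, -973) - Y(R(-8), 1786) = (2185/2 - 1506) - (123 - 6*(20 - 10*(-8))) = -827/2 - (123 - 6*(20 + 80)) = -827/2 - (123 - 6*100) = -827/2 - (123 - 600) = -827/2 - 1*(-477) = -827/2 + 477 = 127/2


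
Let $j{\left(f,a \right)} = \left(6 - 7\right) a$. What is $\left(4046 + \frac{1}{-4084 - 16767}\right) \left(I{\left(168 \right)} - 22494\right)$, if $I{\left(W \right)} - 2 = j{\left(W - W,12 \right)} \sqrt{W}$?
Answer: $- \frac{1897495857340}{20851} - \frac{2024715480 \sqrt{42}}{20851} \approx -9.1632 \cdot 10^{7}$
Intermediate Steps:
$j{\left(f,a \right)} = - a$
$I{\left(W \right)} = 2 - 12 \sqrt{W}$ ($I{\left(W \right)} = 2 + \left(-1\right) 12 \sqrt{W} = 2 - 12 \sqrt{W}$)
$\left(4046 + \frac{1}{-4084 - 16767}\right) \left(I{\left(168 \right)} - 22494\right) = \left(4046 + \frac{1}{-4084 - 16767}\right) \left(\left(2 - 12 \sqrt{168}\right) - 22494\right) = \left(4046 + \frac{1}{-20851}\right) \left(\left(2 - 12 \cdot 2 \sqrt{42}\right) - 22494\right) = \left(4046 - \frac{1}{20851}\right) \left(\left(2 - 24 \sqrt{42}\right) - 22494\right) = \frac{84363145 \left(-22492 - 24 \sqrt{42}\right)}{20851} = - \frac{1897495857340}{20851} - \frac{2024715480 \sqrt{42}}{20851}$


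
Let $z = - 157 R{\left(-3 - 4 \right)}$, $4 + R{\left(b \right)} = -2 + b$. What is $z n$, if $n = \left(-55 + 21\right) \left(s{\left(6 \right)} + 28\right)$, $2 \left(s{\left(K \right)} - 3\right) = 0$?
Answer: $-2151214$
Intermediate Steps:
$s{\left(K \right)} = 3$ ($s{\left(K \right)} = 3 + \frac{1}{2} \cdot 0 = 3 + 0 = 3$)
$R{\left(b \right)} = -6 + b$ ($R{\left(b \right)} = -4 + \left(-2 + b\right) = -6 + b$)
$z = 2041$ ($z = - 157 \left(-6 - 7\right) = \left(-157\right) \left(-13\right) = 2041$)
$n = -1054$ ($n = \left(-55 + 21\right) \left(3 + 28\right) = \left(-34\right) 31 = -1054$)
$z n = 2041 \left(-1054\right) = -2151214$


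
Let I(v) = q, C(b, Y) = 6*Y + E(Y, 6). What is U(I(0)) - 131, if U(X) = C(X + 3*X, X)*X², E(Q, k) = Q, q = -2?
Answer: -187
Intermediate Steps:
C(b, Y) = 7*Y (C(b, Y) = 6*Y + Y = 7*Y)
I(v) = -2
U(X) = 7*X³ (U(X) = (7*X)*X² = 7*X³)
U(I(0)) - 131 = 7*(-2)³ - 131 = 7*(-8) - 131 = -56 - 131 = -187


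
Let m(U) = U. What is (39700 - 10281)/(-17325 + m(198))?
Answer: -29419/17127 ≈ -1.7177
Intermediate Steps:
(39700 - 10281)/(-17325 + m(198)) = (39700 - 10281)/(-17325 + 198) = 29419/(-17127) = 29419*(-1/17127) = -29419/17127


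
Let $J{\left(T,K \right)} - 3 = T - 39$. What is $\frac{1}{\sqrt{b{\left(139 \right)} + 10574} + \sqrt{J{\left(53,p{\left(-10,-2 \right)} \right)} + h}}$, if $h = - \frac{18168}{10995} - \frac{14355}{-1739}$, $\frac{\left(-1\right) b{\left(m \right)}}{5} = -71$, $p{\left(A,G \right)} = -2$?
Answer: $\frac{6373435}{\sqrt{958743628295410} + 6373435 \sqrt{10929}} \approx 0.0091408$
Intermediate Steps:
$b{\left(m \right)} = 355$ ($b{\left(m \right)} = \left(-5\right) \left(-71\right) = 355$)
$J{\left(T,K \right)} = -36 + T$ ($J{\left(T,K \right)} = 3 + \left(T - 39\right) = 3 + \left(-39 + T\right) = -36 + T$)
$h = \frac{42079691}{6373435}$ ($h = \left(-18168\right) \frac{1}{10995} - - \frac{14355}{1739} = - \frac{6056}{3665} + \frac{14355}{1739} = \frac{42079691}{6373435} \approx 6.6024$)
$\frac{1}{\sqrt{b{\left(139 \right)} + 10574} + \sqrt{J{\left(53,p{\left(-10,-2 \right)} \right)} + h}} = \frac{1}{\sqrt{355 + 10574} + \sqrt{\left(-36 + 53\right) + \frac{42079691}{6373435}}} = \frac{1}{\sqrt{10929} + \sqrt{17 + \frac{42079691}{6373435}}} = \frac{1}{\sqrt{10929} + \sqrt{\frac{150428086}{6373435}}} = \frac{1}{\sqrt{10929} + \frac{\sqrt{958743628295410}}{6373435}}$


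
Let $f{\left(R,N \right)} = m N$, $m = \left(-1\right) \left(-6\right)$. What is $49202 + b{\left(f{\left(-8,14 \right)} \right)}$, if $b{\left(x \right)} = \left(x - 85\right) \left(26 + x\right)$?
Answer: $49092$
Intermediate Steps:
$m = 6$
$f{\left(R,N \right)} = 6 N$
$b{\left(x \right)} = \left(-85 + x\right) \left(26 + x\right)$
$49202 + b{\left(f{\left(-8,14 \right)} \right)} = 49202 - \left(2210 - 7056 + 59 \cdot 6 \cdot 14\right) = 49202 - \left(7166 - 7056\right) = 49202 - 110 = 49092$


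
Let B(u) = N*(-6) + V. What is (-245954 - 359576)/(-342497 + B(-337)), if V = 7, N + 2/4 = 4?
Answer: 605530/342511 ≈ 1.7679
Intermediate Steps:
N = 7/2 (N = -½ + 4 = 7/2 ≈ 3.5000)
B(u) = -14 (B(u) = (7/2)*(-6) + 7 = -21 + 7 = -14)
(-245954 - 359576)/(-342497 + B(-337)) = (-245954 - 359576)/(-342497 - 14) = -605530/(-342511) = -605530*(-1/342511) = 605530/342511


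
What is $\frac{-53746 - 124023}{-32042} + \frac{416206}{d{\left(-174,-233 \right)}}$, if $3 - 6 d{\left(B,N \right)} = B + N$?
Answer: $\frac{40044660601}{6568610} \approx 6096.4$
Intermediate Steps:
$d{\left(B,N \right)} = \frac{1}{2} - \frac{B}{6} - \frac{N}{6}$ ($d{\left(B,N \right)} = \frac{1}{2} - \frac{B + N}{6} = \frac{1}{2} - \left(\frac{B}{6} + \frac{N}{6}\right) = \frac{1}{2} - \frac{B}{6} - \frac{N}{6}$)
$\frac{-53746 - 124023}{-32042} + \frac{416206}{d{\left(-174,-233 \right)}} = \frac{-53746 - 124023}{-32042} + \frac{416206}{\frac{1}{2} - -29 - - \frac{233}{6}} = \left(-177769\right) \left(- \frac{1}{32042}\right) + \frac{416206}{\frac{1}{2} + 29 + \frac{233}{6}} = \frac{177769}{32042} + \frac{416206}{\frac{205}{3}} = \frac{177769}{32042} + 416206 \cdot \frac{3}{205} = \frac{177769}{32042} + \frac{1248618}{205} = \frac{40044660601}{6568610}$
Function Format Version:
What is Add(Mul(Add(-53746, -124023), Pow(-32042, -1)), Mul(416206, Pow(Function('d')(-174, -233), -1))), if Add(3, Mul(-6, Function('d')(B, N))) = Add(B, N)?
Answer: Rational(40044660601, 6568610) ≈ 6096.4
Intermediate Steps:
Function('d')(B, N) = Add(Rational(1, 2), Mul(Rational(-1, 6), B), Mul(Rational(-1, 6), N)) (Function('d')(B, N) = Add(Rational(1, 2), Mul(Rational(-1, 6), Add(B, N))) = Add(Rational(1, 2), Add(Mul(Rational(-1, 6), B), Mul(Rational(-1, 6), N))) = Add(Rational(1, 2), Mul(Rational(-1, 6), B), Mul(Rational(-1, 6), N)))
Add(Mul(Add(-53746, -124023), Pow(-32042, -1)), Mul(416206, Pow(Function('d')(-174, -233), -1))) = Add(Mul(Add(-53746, -124023), Pow(-32042, -1)), Mul(416206, Pow(Add(Rational(1, 2), Mul(Rational(-1, 6), -174), Mul(Rational(-1, 6), -233)), -1))) = Add(Mul(-177769, Rational(-1, 32042)), Mul(416206, Pow(Add(Rational(1, 2), 29, Rational(233, 6)), -1))) = Add(Rational(177769, 32042), Mul(416206, Pow(Rational(205, 3), -1))) = Add(Rational(177769, 32042), Mul(416206, Rational(3, 205))) = Add(Rational(177769, 32042), Rational(1248618, 205)) = Rational(40044660601, 6568610)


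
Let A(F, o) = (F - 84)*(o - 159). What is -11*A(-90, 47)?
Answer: -214368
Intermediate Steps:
A(F, o) = (-159 + o)*(-84 + F) (A(F, o) = (-84 + F)*(-159 + o) = (-159 + o)*(-84 + F))
-11*A(-90, 47) = -11*(13356 - 159*(-90) - 84*47 - 90*47) = -11*(13356 + 14310 - 3948 - 4230) = -11*19488 = -214368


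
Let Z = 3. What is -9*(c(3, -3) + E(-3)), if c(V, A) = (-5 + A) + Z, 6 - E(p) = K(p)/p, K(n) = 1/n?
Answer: -8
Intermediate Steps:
K(n) = 1/n
E(p) = 6 - 1/p**2 (E(p) = 6 - 1/(p*p) = 6 - 1/p**2)
c(V, A) = -2 + A (c(V, A) = (-5 + A) + 3 = -2 + A)
-9*(c(3, -3) + E(-3)) = -9*((-2 - 3) + (6 - 1/(-3)**2)) = -9*(-5 + (6 - 1*1/9)) = -9*(-5 + (6 - 1/9)) = -9*(-5 + 53/9) = -9*8/9 = -8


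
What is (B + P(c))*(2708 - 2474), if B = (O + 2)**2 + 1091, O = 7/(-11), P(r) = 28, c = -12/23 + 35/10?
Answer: 31736016/121 ≈ 2.6228e+5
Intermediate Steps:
c = 137/46 (c = -12*1/23 + 35*(1/10) = -12/23 + 7/2 = 137/46 ≈ 2.9783)
O = -7/11 (O = 7*(-1/11) = -7/11 ≈ -0.63636)
B = 132236/121 (B = (-7/11 + 2)**2 + 1091 = (15/11)**2 + 1091 = 225/121 + 1091 = 132236/121 ≈ 1092.9)
(B + P(c))*(2708 - 2474) = (132236/121 + 28)*(2708 - 2474) = (135624/121)*234 = 31736016/121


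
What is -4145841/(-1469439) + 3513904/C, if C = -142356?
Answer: -127035617735/5810651619 ≈ -21.863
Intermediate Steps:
-4145841/(-1469439) + 3513904/C = -4145841/(-1469439) + 3513904/(-142356) = -4145841*(-1/1469439) + 3513904*(-1/142356) = 460649/163271 - 878476/35589 = -127035617735/5810651619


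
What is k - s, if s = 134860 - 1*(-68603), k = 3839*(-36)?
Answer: -341667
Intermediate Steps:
k = -138204
s = 203463 (s = 134860 + 68603 = 203463)
k - s = -138204 - 1*203463 = -138204 - 203463 = -341667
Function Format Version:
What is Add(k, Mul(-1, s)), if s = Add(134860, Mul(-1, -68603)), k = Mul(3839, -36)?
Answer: -341667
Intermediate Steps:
k = -138204
s = 203463 (s = Add(134860, 68603) = 203463)
Add(k, Mul(-1, s)) = Add(-138204, Mul(-1, 203463)) = Add(-138204, -203463) = -341667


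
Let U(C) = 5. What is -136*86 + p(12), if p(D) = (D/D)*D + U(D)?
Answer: -11679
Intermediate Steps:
p(D) = 5 + D (p(D) = (D/D)*D + 5 = 1*D + 5 = D + 5 = 5 + D)
-136*86 + p(12) = -136*86 + (5 + 12) = -11696 + 17 = -11679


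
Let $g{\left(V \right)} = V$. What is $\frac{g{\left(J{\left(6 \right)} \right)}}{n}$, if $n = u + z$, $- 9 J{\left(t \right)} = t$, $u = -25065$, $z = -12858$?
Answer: $\frac{2}{113769} \approx 1.7579 \cdot 10^{-5}$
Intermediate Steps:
$J{\left(t \right)} = - \frac{t}{9}$
$n = -37923$ ($n = -25065 - 12858 = -37923$)
$\frac{g{\left(J{\left(6 \right)} \right)}}{n} = \frac{\left(- \frac{1}{9}\right) 6}{-37923} = \left(- \frac{2}{3}\right) \left(- \frac{1}{37923}\right) = \frac{2}{113769}$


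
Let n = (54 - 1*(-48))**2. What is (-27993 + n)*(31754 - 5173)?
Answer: -467533209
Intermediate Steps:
n = 10404 (n = (54 + 48)**2 = 102**2 = 10404)
(-27993 + n)*(31754 - 5173) = (-27993 + 10404)*(31754 - 5173) = -17589*26581 = -467533209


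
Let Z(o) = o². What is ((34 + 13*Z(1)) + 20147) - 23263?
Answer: -3069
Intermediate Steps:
((34 + 13*Z(1)) + 20147) - 23263 = ((34 + 13*1²) + 20147) - 23263 = ((34 + 13*1) + 20147) - 23263 = ((34 + 13) + 20147) - 23263 = (47 + 20147) - 23263 = 20194 - 23263 = -3069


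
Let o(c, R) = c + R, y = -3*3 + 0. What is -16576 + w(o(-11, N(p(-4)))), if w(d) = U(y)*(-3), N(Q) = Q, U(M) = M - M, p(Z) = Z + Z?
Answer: -16576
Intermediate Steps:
p(Z) = 2*Z
y = -9 (y = -9 + 0 = -9)
U(M) = 0
o(c, R) = R + c
w(d) = 0 (w(d) = 0*(-3) = 0)
-16576 + w(o(-11, N(p(-4)))) = -16576 + 0 = -16576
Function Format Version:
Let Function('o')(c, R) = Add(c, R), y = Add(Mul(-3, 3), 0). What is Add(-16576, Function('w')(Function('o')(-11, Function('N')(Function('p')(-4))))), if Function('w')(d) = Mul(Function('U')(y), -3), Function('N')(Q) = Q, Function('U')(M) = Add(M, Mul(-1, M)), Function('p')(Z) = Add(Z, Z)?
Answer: -16576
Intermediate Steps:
Function('p')(Z) = Mul(2, Z)
y = -9 (y = Add(-9, 0) = -9)
Function('U')(M) = 0
Function('o')(c, R) = Add(R, c)
Function('w')(d) = 0 (Function('w')(d) = Mul(0, -3) = 0)
Add(-16576, Function('w')(Function('o')(-11, Function('N')(Function('p')(-4))))) = Add(-16576, 0) = -16576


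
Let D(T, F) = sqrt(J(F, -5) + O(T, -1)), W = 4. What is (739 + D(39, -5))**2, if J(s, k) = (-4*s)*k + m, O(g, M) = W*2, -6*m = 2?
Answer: (2217 + I*sqrt(831))**2/9 ≈ 5.4603e+5 + 14202.0*I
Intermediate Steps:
m = -1/3 (m = -1/6*2 = -1/3 ≈ -0.33333)
O(g, M) = 8 (O(g, M) = 4*2 = 8)
J(s, k) = -1/3 - 4*k*s (J(s, k) = (-4*s)*k - 1/3 = -4*k*s - 1/3 = -1/3 - 4*k*s)
D(T, F) = sqrt(23/3 + 20*F) (D(T, F) = sqrt((-1/3 - 4*(-5)*F) + 8) = sqrt((-1/3 + 20*F) + 8) = sqrt(23/3 + 20*F))
(739 + D(39, -5))**2 = (739 + sqrt(69 + 180*(-5))/3)**2 = (739 + sqrt(69 - 900)/3)**2 = (739 + sqrt(-831)/3)**2 = (739 + (I*sqrt(831))/3)**2 = (739 + I*sqrt(831)/3)**2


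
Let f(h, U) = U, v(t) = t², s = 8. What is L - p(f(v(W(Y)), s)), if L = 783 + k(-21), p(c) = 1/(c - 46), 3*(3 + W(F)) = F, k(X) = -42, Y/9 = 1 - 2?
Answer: 28159/38 ≈ 741.03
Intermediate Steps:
Y = -9 (Y = 9*(1 - 2) = 9*(-1) = -9)
W(F) = -3 + F/3
p(c) = 1/(-46 + c)
L = 741 (L = 783 - 42 = 741)
L - p(f(v(W(Y)), s)) = 741 - 1/(-46 + 8) = 741 - 1/(-38) = 741 - 1*(-1/38) = 741 + 1/38 = 28159/38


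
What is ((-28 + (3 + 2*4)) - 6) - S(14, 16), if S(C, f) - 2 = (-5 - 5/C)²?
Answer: -10525/196 ≈ -53.699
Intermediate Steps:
S(C, f) = 2 + (-5 - 5/C)²
((-28 + (3 + 2*4)) - 6) - S(14, 16) = ((-28 + (3 + 2*4)) - 6) - (27 + 25/14² + 50/14) = ((-28 + (3 + 8)) - 6) - (27 + 25*(1/196) + 50*(1/14)) = ((-28 + 11) - 6) - (27 + 25/196 + 25/7) = (-17 - 6) - 1*6017/196 = -23 - 6017/196 = -10525/196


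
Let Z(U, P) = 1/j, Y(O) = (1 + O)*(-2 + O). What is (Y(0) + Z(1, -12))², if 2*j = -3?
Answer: 64/9 ≈ 7.1111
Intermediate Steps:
j = -3/2 (j = (½)*(-3) = -3/2 ≈ -1.5000)
Z(U, P) = -⅔ (Z(U, P) = 1/(-3/2) = -⅔)
(Y(0) + Z(1, -12))² = ((-2 + 0² - 1*0) - ⅔)² = ((-2 + 0 + 0) - ⅔)² = (-2 - ⅔)² = (-8/3)² = 64/9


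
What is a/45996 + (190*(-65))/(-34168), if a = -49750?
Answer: -141475925/196448916 ≈ -0.72017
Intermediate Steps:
a/45996 + (190*(-65))/(-34168) = -49750/45996 + (190*(-65))/(-34168) = -49750*1/45996 - 12350*(-1/34168) = -24875/22998 + 6175/17084 = -141475925/196448916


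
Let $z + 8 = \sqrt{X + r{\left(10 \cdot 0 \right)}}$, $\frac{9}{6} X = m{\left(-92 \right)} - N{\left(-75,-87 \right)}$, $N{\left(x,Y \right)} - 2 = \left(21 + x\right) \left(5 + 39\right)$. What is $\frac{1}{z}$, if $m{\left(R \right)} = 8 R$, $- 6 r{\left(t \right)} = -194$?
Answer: $\frac{24}{3181} + \frac{\sqrt{10119}}{3181} \approx 0.039168$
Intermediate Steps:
$r{\left(t \right)} = \frac{97}{3}$ ($r{\left(t \right)} = \left(- \frac{1}{6}\right) \left(-194\right) = \frac{97}{3}$)
$N{\left(x,Y \right)} = 926 + 44 x$ ($N{\left(x,Y \right)} = 2 + \left(21 + x\right) \left(5 + 39\right) = 2 + \left(21 + x\right) 44 = 2 + \left(924 + 44 x\right) = 926 + 44 x$)
$X = 1092$ ($X = \frac{2 \left(8 \left(-92\right) - \left(926 + 44 \left(-75\right)\right)\right)}{3} = \frac{2 \left(-736 - \left(926 - 3300\right)\right)}{3} = \frac{2 \left(-736 - -2374\right)}{3} = \frac{2 \left(-736 + 2374\right)}{3} = \frac{2}{3} \cdot 1638 = 1092$)
$z = -8 + \frac{\sqrt{10119}}{3}$ ($z = -8 + \sqrt{1092 + \frac{97}{3}} = -8 + \sqrt{\frac{3373}{3}} = -8 + \frac{\sqrt{10119}}{3} \approx 25.531$)
$\frac{1}{z} = \frac{1}{-8 + \frac{\sqrt{10119}}{3}}$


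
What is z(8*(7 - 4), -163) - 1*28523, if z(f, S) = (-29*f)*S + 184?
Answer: 85109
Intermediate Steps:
z(f, S) = 184 - 29*S*f (z(f, S) = -29*S*f + 184 = 184 - 29*S*f)
z(8*(7 - 4), -163) - 1*28523 = (184 - 29*(-163)*8*(7 - 4)) - 1*28523 = (184 - 29*(-163)*8*3) - 28523 = (184 - 29*(-163)*24) - 28523 = (184 + 113448) - 28523 = 113632 - 28523 = 85109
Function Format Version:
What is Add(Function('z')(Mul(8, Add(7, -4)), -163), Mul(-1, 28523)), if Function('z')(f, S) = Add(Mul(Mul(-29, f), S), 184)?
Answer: 85109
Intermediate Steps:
Function('z')(f, S) = Add(184, Mul(-29, S, f)) (Function('z')(f, S) = Add(Mul(-29, S, f), 184) = Add(184, Mul(-29, S, f)))
Add(Function('z')(Mul(8, Add(7, -4)), -163), Mul(-1, 28523)) = Add(Add(184, Mul(-29, -163, Mul(8, Add(7, -4)))), Mul(-1, 28523)) = Add(Add(184, Mul(-29, -163, Mul(8, 3))), -28523) = Add(Add(184, Mul(-29, -163, 24)), -28523) = Add(Add(184, 113448), -28523) = Add(113632, -28523) = 85109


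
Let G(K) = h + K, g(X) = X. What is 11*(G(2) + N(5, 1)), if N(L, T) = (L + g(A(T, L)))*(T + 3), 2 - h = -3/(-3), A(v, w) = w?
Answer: 473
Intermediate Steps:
h = 1 (h = 2 - (-3)/(-3) = 2 - (-3)*(-1)/3 = 2 - 1*1 = 2 - 1 = 1)
N(L, T) = 2*L*(3 + T) (N(L, T) = (L + L)*(T + 3) = (2*L)*(3 + T) = 2*L*(3 + T))
G(K) = 1 + K
11*(G(2) + N(5, 1)) = 11*((1 + 2) + 2*5*(3 + 1)) = 11*(3 + 2*5*4) = 11*(3 + 40) = 11*43 = 473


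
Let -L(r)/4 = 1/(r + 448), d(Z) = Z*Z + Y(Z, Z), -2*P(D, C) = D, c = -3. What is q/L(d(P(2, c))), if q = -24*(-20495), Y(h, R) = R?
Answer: -55090560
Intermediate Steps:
P(D, C) = -D/2
d(Z) = Z + Z**2 (d(Z) = Z*Z + Z = Z**2 + Z = Z + Z**2)
L(r) = -4/(448 + r) (L(r) = -4/(r + 448) = -4/(448 + r))
q = 491880
q/L(d(P(2, c))) = 491880/((-4/(448 + (-1/2*2)*(1 - 1/2*2)))) = 491880/((-4/(448 - (1 - 1)))) = 491880/((-4/(448 - 1*0))) = 491880/((-4/(448 + 0))) = 491880/((-4/448)) = 491880/((-4*1/448)) = 491880/(-1/112) = 491880*(-112) = -55090560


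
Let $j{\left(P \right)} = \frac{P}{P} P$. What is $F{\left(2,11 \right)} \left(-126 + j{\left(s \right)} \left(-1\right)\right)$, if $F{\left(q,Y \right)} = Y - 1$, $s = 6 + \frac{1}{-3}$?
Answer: $- \frac{3950}{3} \approx -1316.7$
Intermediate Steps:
$s = \frac{17}{3}$ ($s = 6 - \frac{1}{3} = \frac{17}{3} \approx 5.6667$)
$F{\left(q,Y \right)} = -1 + Y$ ($F{\left(q,Y \right)} = Y - 1 = -1 + Y$)
$j{\left(P \right)} = P$ ($j{\left(P \right)} = 1 P = P$)
$F{\left(2,11 \right)} \left(-126 + j{\left(s \right)} \left(-1\right)\right) = \left(-1 + 11\right) \left(-126 + \frac{17}{3} \left(-1\right)\right) = 10 \left(-126 - \frac{17}{3}\right) = 10 \left(- \frac{395}{3}\right) = - \frac{3950}{3}$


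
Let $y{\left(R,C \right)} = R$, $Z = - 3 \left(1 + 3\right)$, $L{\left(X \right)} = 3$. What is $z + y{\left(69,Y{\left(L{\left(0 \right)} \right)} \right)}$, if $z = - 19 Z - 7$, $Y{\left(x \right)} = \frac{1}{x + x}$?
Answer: $290$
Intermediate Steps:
$Z = -12$ ($Z = \left(-3\right) 4 = -12$)
$Y{\left(x \right)} = \frac{1}{2 x}$
$z = 221$ ($z = \left(-19\right) \left(-12\right) - 7 = 228 - 7 = 221$)
$z + y{\left(69,Y{\left(L{\left(0 \right)} \right)} \right)} = 221 + 69 = 290$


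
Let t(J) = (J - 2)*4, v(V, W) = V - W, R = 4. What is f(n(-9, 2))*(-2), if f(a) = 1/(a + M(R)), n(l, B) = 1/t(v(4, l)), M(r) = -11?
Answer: 88/483 ≈ 0.18219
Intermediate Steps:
t(J) = -8 + 4*J (t(J) = (-2 + J)*4 = -8 + 4*J)
n(l, B) = 1/(8 - 4*l) (n(l, B) = 1/(-8 + 4*(4 - l)) = 1/(-8 + (16 - 4*l)) = 1/(8 - 4*l))
f(a) = 1/(-11 + a) (f(a) = 1/(a - 11) = 1/(-11 + a))
f(n(-9, 2))*(-2) = -2/(-11 - 1/(-8 + 4*(-9))) = -2/(-11 - 1/(-8 - 36)) = -2/(-11 - 1/(-44)) = -2/(-11 - 1*(-1/44)) = -2/(-11 + 1/44) = -2/(-483/44) = -44/483*(-2) = 88/483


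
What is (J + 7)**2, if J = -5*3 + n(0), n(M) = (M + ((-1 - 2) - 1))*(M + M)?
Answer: 64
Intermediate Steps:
n(M) = 2*M*(-4 + M) (n(M) = (M + (-3 - 1))*(2*M) = (M - 4)*(2*M) = (-4 + M)*(2*M) = 2*M*(-4 + M))
J = -15 (J = -5*3 + 2*0*(-4 + 0) = -15 + 2*0*(-4) = -15 + 0 = -15)
(J + 7)**2 = (-15 + 7)**2 = (-8)**2 = 64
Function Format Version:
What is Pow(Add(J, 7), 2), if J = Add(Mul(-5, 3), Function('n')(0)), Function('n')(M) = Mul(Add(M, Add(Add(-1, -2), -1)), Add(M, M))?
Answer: 64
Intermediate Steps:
Function('n')(M) = Mul(2, M, Add(-4, M)) (Function('n')(M) = Mul(Add(M, Add(-3, -1)), Mul(2, M)) = Mul(Add(M, -4), Mul(2, M)) = Mul(Add(-4, M), Mul(2, M)) = Mul(2, M, Add(-4, M)))
J = -15 (J = Add(Mul(-5, 3), Mul(2, 0, Add(-4, 0))) = Add(-15, Mul(2, 0, -4)) = Add(-15, 0) = -15)
Pow(Add(J, 7), 2) = Pow(Add(-15, 7), 2) = Pow(-8, 2) = 64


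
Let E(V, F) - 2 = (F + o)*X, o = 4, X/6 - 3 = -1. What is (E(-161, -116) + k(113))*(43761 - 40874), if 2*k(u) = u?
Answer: -7422477/2 ≈ -3.7112e+6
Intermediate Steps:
X = 12 (X = 18 + 6*(-1) = 18 - 6 = 12)
k(u) = u/2
E(V, F) = 50 + 12*F (E(V, F) = 2 + (F + 4)*12 = 2 + (4 + F)*12 = 2 + (48 + 12*F) = 50 + 12*F)
(E(-161, -116) + k(113))*(43761 - 40874) = ((50 + 12*(-116)) + (1/2)*113)*(43761 - 40874) = ((50 - 1392) + 113/2)*2887 = (-1342 + 113/2)*2887 = -2571/2*2887 = -7422477/2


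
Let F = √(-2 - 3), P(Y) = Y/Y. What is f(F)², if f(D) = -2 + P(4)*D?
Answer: (2 - I*√5)² ≈ -1.0 - 8.9443*I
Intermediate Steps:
P(Y) = 1
F = I*√5 (F = √(-5) = I*√5 ≈ 2.2361*I)
f(D) = -2 + D (f(D) = -2 + 1*D = -2 + D)
f(F)² = (-2 + I*√5)²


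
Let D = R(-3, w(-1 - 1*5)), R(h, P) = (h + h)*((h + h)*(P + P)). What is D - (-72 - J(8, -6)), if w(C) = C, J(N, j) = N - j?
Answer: -346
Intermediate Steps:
R(h, P) = 8*P*h² (R(h, P) = (2*h)*((2*h)*(2*P)) = (2*h)*(4*P*h) = 8*P*h²)
D = -432 (D = 8*(-1 - 1*5)*(-3)² = 8*(-1 - 5)*9 = 8*(-6)*9 = -432)
D - (-72 - J(8, -6)) = -432 - (-72 - (8 - 1*(-6))) = -432 - (-72 - (8 + 6)) = -432 - (-72 - 1*14) = -432 - (-72 - 14) = -432 - 1*(-86) = -432 + 86 = -346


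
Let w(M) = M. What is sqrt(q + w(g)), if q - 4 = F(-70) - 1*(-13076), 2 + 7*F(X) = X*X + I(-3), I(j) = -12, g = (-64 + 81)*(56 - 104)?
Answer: sqrt(12962) ≈ 113.85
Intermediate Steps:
g = -816 (g = 17*(-48) = -816)
F(X) = -2 + X**2/7 (F(X) = -2/7 + (X*X - 12)/7 = -2/7 + (X**2 - 12)/7 = -2/7 + (-12 + X**2)/7 = -2/7 + (-12/7 + X**2/7) = -2 + X**2/7)
q = 13778 (q = 4 + ((-2 + (1/7)*(-70)**2) - 1*(-13076)) = 4 + ((-2 + (1/7)*4900) + 13076) = 4 + ((-2 + 700) + 13076) = 4 + (698 + 13076) = 4 + 13774 = 13778)
sqrt(q + w(g)) = sqrt(13778 - 816) = sqrt(12962)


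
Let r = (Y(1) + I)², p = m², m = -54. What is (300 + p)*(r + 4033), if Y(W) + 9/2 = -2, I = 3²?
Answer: 12990228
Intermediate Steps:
I = 9
Y(W) = -13/2 (Y(W) = -9/2 - 2 = -13/2)
p = 2916 (p = (-54)² = 2916)
r = 25/4 (r = (-13/2 + 9)² = (5/2)² = 25/4 ≈ 6.2500)
(300 + p)*(r + 4033) = (300 + 2916)*(25/4 + 4033) = 3216*(16157/4) = 12990228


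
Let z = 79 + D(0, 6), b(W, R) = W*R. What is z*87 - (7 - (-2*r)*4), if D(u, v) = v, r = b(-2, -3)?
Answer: 7340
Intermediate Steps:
b(W, R) = R*W
r = 6 (r = -3*(-2) = 6)
z = 85 (z = 79 + 6 = 85)
z*87 - (7 - (-2*r)*4) = 85*87 - (7 - (-2*6)*4) = 7395 - (7 - (-12)*4) = 7395 - (7 - 1*(-48)) = 7395 - (7 + 48) = 7395 - 1*55 = 7395 - 55 = 7340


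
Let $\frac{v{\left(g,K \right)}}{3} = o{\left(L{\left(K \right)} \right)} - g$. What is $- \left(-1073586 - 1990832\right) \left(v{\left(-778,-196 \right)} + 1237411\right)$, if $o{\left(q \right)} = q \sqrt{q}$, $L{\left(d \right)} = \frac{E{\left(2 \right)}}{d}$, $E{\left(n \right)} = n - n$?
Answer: $3799096893410$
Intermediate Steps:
$E{\left(n \right)} = 0$
$L{\left(d \right)} = 0$ ($L{\left(d \right)} = \frac{0}{d} = 0$)
$o{\left(q \right)} = q^{\frac{3}{2}}$
$v{\left(g,K \right)} = - 3 g$ ($v{\left(g,K \right)} = 3 \left(0^{\frac{3}{2}} - g\right) = 3 \left(0 - g\right) = 3 \left(- g\right) = - 3 g$)
$- \left(-1073586 - 1990832\right) \left(v{\left(-778,-196 \right)} + 1237411\right) = - \left(-1073586 - 1990832\right) \left(\left(-3\right) \left(-778\right) + 1237411\right) = - \left(-3064418\right) \left(2334 + 1237411\right) = - \left(-3064418\right) 1239745 = \left(-1\right) \left(-3799096893410\right) = 3799096893410$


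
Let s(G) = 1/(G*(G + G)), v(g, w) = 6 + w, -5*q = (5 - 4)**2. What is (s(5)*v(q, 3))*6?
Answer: 27/25 ≈ 1.0800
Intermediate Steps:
q = -1/5 (q = -(5 - 4)**2/5 = -1/5*1**2 = -1/5*1 = -1/5 ≈ -0.20000)
s(G) = 1/(2*G**2) (s(G) = 1/(G*(2*G)) = 1/(2*G**2))
(s(5)*v(q, 3))*6 = (((1/2)/5**2)*(6 + 3))*6 = (((1/2)*(1/25))*9)*6 = ((1/50)*9)*6 = (9/50)*6 = 27/25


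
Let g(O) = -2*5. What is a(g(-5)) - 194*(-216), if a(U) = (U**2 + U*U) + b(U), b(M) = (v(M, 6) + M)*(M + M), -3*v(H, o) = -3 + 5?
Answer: 126952/3 ≈ 42317.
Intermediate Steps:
v(H, o) = -2/3 (v(H, o) = -(-3 + 5)/3 = -1/3*2 = -2/3)
g(O) = -10
b(M) = 2*M*(-2/3 + M) (b(M) = (-2/3 + M)*(M + M) = (-2/3 + M)*(2*M) = 2*M*(-2/3 + M))
a(U) = 2*U**2 + 2*U*(-2 + 3*U)/3 (a(U) = (U**2 + U*U) + 2*U*(-2 + 3*U)/3 = (U**2 + U**2) + 2*U*(-2 + 3*U)/3 = 2*U**2 + 2*U*(-2 + 3*U)/3)
a(g(-5)) - 194*(-216) = (4/3)*(-10)*(-1 + 3*(-10)) - 194*(-216) = (4/3)*(-10)*(-1 - 30) + 41904 = (4/3)*(-10)*(-31) + 41904 = 1240/3 + 41904 = 126952/3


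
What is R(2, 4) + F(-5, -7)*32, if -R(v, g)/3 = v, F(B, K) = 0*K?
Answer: -6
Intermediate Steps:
F(B, K) = 0
R(v, g) = -3*v
R(2, 4) + F(-5, -7)*32 = -3*2 + 0*32 = -6 + 0 = -6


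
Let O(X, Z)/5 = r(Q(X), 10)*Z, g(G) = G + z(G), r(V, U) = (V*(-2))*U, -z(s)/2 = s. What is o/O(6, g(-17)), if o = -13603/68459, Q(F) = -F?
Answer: -13603/698281800 ≈ -1.9481e-5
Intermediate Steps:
z(s) = -2*s
o = -13603/68459 (o = -13603*1/68459 = -13603/68459 ≈ -0.19870)
r(V, U) = -2*U*V (r(V, U) = (-2*V)*U = -2*U*V)
g(G) = -G (g(G) = G - 2*G = -G)
O(X, Z) = 100*X*Z (O(X, Z) = 5*((-2*10*(-X))*Z) = 5*((20*X)*Z) = 5*(20*X*Z) = 100*X*Z)
o/O(6, g(-17)) = -13603/(68459*(100*6*(-1*(-17)))) = -13603/(68459*(100*6*17)) = -13603/68459/10200 = -13603/68459*1/10200 = -13603/698281800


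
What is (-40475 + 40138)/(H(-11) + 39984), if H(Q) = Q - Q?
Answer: -337/39984 ≈ -0.0084284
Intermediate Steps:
H(Q) = 0
(-40475 + 40138)/(H(-11) + 39984) = (-40475 + 40138)/(0 + 39984) = -337/39984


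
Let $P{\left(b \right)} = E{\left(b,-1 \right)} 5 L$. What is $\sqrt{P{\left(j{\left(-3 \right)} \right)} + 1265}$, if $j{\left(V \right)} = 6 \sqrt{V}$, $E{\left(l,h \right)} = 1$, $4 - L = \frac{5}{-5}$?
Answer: $\sqrt{1290} \approx 35.917$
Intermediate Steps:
$L = 5$ ($L = 4 - \frac{5}{-5} = 4 - 5 \left(- \frac{1}{5}\right) = 4 - -1 = 4 + 1 = 5$)
$P{\left(b \right)} = 25$ ($P{\left(b \right)} = 1 \cdot 5 \cdot 5 = 5 \cdot 5 = 25$)
$\sqrt{P{\left(j{\left(-3 \right)} \right)} + 1265} = \sqrt{25 + 1265} = \sqrt{1290}$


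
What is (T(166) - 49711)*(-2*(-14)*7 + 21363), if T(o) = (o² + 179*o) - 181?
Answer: 159062302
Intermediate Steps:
T(o) = -181 + o² + 179*o
(T(166) - 49711)*(-2*(-14)*7 + 21363) = ((-181 + 166² + 179*166) - 49711)*(-2*(-14)*7 + 21363) = ((-181 + 27556 + 29714) - 49711)*(28*7 + 21363) = (57089 - 49711)*(196 + 21363) = 7378*21559 = 159062302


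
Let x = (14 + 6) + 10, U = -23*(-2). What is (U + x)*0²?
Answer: 0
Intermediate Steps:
U = 46
x = 30 (x = 20 + 10 = 30)
(U + x)*0² = (46 + 30)*0² = 76*0 = 0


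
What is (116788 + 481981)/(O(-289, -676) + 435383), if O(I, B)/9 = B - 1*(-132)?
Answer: 598769/430487 ≈ 1.3909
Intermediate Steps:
O(I, B) = 1188 + 9*B (O(I, B) = 9*(B - 1*(-132)) = 9*(B + 132) = 9*(132 + B) = 1188 + 9*B)
(116788 + 481981)/(O(-289, -676) + 435383) = (116788 + 481981)/((1188 + 9*(-676)) + 435383) = 598769/((1188 - 6084) + 435383) = 598769/(-4896 + 435383) = 598769/430487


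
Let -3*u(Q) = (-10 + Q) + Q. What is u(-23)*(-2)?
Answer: -112/3 ≈ -37.333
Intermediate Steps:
u(Q) = 10/3 - 2*Q/3 (u(Q) = -((-10 + Q) + Q)/3 = -(-10 + 2*Q)/3 = 10/3 - 2*Q/3)
u(-23)*(-2) = (10/3 - ⅔*(-23))*(-2) = (10/3 + 46/3)*(-2) = (56/3)*(-2) = -112/3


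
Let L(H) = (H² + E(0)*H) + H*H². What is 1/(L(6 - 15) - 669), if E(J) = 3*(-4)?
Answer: -1/1209 ≈ -0.00082713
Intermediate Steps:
E(J) = -12
L(H) = H² + H³ - 12*H (L(H) = (H² - 12*H) + H*H² = (H² - 12*H) + H³ = H² + H³ - 12*H)
1/(L(6 - 15) - 669) = 1/((6 - 15)*(-12 + (6 - 15) + (6 - 15)²) - 669) = 1/(-9*(-12 - 9 + (-9)²) - 669) = 1/(-9*(-12 - 9 + 81) - 669) = 1/(-9*60 - 669) = 1/(-540 - 669) = 1/(-1209) = -1/1209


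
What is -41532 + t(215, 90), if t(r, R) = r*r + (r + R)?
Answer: 4998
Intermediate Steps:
t(r, R) = R + r + r² (t(r, R) = r² + (R + r) = R + r + r²)
-41532 + t(215, 90) = -41532 + (90 + 215 + 215²) = -41532 + (90 + 215 + 46225) = -41532 + 46530 = 4998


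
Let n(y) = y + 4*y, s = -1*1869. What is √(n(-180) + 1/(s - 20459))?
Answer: I*√112171411982/11164 ≈ 30.0*I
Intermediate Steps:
s = -1869
n(y) = 5*y
√(n(-180) + 1/(s - 20459)) = √(5*(-180) + 1/(-1869 - 20459)) = √(-900 + 1/(-22328)) = √(-900 - 1/22328) = √(-20095201/22328) = I*√112171411982/11164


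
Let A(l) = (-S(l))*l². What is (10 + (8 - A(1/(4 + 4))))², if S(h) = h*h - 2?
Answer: 5417107201/16777216 ≈ 322.88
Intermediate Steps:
S(h) = -2 + h² (S(h) = h² - 2 = -2 + h²)
A(l) = l²*(2 - l²) (A(l) = (-(-2 + l²))*l² = (2 - l²)*l² = l²*(2 - l²))
(10 + (8 - A(1/(4 + 4))))² = (10 + (8 - (1/(4 + 4))²*(2 - (1/(4 + 4))²)))² = (10 + (8 - (1/8)²*(2 - (1/8)²)))² = (10 + (8 - (⅛)²*(2 - (⅛)²)))² = (10 + (8 - (2 - 1*1/64)/64))² = (10 + (8 - (2 - 1/64)/64))² = (10 + (8 - 127/(64*64)))² = (10 + (8 - 1*127/4096))² = (10 + (8 - 127/4096))² = (10 + 32641/4096)² = (73601/4096)² = 5417107201/16777216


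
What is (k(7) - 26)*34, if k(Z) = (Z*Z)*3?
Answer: 4114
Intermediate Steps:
k(Z) = 3*Z**2 (k(Z) = Z**2*3 = 3*Z**2)
(k(7) - 26)*34 = (3*7**2 - 26)*34 = (3*49 - 26)*34 = (147 - 26)*34 = 121*34 = 4114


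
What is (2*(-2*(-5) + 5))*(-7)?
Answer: -210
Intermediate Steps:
(2*(-2*(-5) + 5))*(-7) = (2*(10 + 5))*(-7) = (2*15)*(-7) = 30*(-7) = -210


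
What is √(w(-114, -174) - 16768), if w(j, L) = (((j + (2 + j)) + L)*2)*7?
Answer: 4*I*√1398 ≈ 149.56*I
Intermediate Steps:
w(j, L) = 28 + 14*L + 28*j (w(j, L) = (((2 + 2*j) + L)*2)*7 = ((2 + L + 2*j)*2)*7 = (4 + 2*L + 4*j)*7 = 28 + 14*L + 28*j)
√(w(-114, -174) - 16768) = √((28 + 14*(-174) + 28*(-114)) - 16768) = √((28 - 2436 - 3192) - 16768) = √(-5600 - 16768) = √(-22368) = 4*I*√1398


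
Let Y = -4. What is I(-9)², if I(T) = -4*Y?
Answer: 256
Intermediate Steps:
I(T) = 16 (I(T) = -4*(-4) = 16)
I(-9)² = 16² = 256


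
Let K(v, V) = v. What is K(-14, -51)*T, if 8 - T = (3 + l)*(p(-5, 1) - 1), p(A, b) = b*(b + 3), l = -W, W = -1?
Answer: 56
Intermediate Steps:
l = 1 (l = -1*(-1) = 1)
p(A, b) = b*(3 + b)
T = -4 (T = 8 - (3 + 1)*(1*(3 + 1) - 1) = 8 - 4*(1*4 - 1) = 8 - 4*(4 - 1) = 8 - 4*3 = 8 - 1*12 = 8 - 12 = -4)
K(-14, -51)*T = -14*(-4) = 56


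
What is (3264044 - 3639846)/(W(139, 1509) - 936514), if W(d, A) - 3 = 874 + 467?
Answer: 11053/27505 ≈ 0.40185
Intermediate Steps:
W(d, A) = 1344 (W(d, A) = 3 + (874 + 467) = 3 + 1341 = 1344)
(3264044 - 3639846)/(W(139, 1509) - 936514) = (3264044 - 3639846)/(1344 - 936514) = -375802/(-935170) = -375802*(-1/935170) = 11053/27505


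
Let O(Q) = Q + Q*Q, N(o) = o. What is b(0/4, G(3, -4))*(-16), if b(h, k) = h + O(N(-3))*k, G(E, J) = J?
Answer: 384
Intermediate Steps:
O(Q) = Q + Q²
b(h, k) = h + 6*k (b(h, k) = h + (-3*(1 - 3))*k = h + (-3*(-2))*k = h + 6*k)
b(0/4, G(3, -4))*(-16) = (0/4 + 6*(-4))*(-16) = (0*(¼) - 24)*(-16) = (0 - 24)*(-16) = -24*(-16) = 384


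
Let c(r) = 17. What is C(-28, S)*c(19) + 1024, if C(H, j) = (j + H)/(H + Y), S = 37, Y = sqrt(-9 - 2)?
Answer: 269932/265 - 51*I*sqrt(11)/265 ≈ 1018.6 - 0.63829*I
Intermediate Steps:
Y = I*sqrt(11) (Y = sqrt(-11) = I*sqrt(11) ≈ 3.3166*I)
C(H, j) = (H + j)/(H + I*sqrt(11)) (C(H, j) = (j + H)/(H + I*sqrt(11)) = (H + j)/(H + I*sqrt(11)))
C(-28, S)*c(19) + 1024 = ((-28 + 37)/(-28 + I*sqrt(11)))*17 + 1024 = (9/(-28 + I*sqrt(11)))*17 + 1024 = 153/(-28 + I*sqrt(11)) + 1024 = 1024 + 153/(-28 + I*sqrt(11))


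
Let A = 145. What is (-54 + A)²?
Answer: 8281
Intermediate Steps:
(-54 + A)² = (-54 + 145)² = 91² = 8281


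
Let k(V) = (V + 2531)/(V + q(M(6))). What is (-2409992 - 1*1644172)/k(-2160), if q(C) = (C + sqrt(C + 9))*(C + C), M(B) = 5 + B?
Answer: 1110840936/53 - 178383216*sqrt(5)/371 ≈ 1.9884e+7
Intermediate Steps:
q(C) = 2*C*(C + sqrt(9 + C)) (q(C) = (C + sqrt(9 + C))*(2*C) = 2*C*(C + sqrt(9 + C)))
k(V) = (2531 + V)/(242 + V + 44*sqrt(5)) (k(V) = (V + 2531)/(V + 2*(5 + 6)*((5 + 6) + sqrt(9 + (5 + 6)))) = (2531 + V)/(V + 2*11*(11 + sqrt(9 + 11))) = (2531 + V)/(V + 2*11*(11 + sqrt(20))) = (2531 + V)/(V + 2*11*(11 + 2*sqrt(5))) = (2531 + V)/(V + (242 + 44*sqrt(5))) = (2531 + V)/(242 + V + 44*sqrt(5)))
(-2409992 - 1*1644172)/k(-2160) = (-2409992 - 1*1644172)/(((2531 - 2160)/(242 - 2160 + 44*sqrt(5)))) = (-2409992 - 1644172)/((371/(-1918 + 44*sqrt(5)))) = -(-1110840936/53 + 178383216*sqrt(5)/371) = -4054164*(-274/53 + 44*sqrt(5)/371) = 1110840936/53 - 178383216*sqrt(5)/371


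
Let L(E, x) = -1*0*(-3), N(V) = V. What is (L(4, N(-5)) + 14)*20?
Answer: 280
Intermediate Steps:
L(E, x) = 0 (L(E, x) = 0*(-3) = 0)
(L(4, N(-5)) + 14)*20 = (0 + 14)*20 = 14*20 = 280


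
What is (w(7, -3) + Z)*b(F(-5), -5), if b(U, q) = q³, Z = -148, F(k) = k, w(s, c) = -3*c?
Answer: 17375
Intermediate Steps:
(w(7, -3) + Z)*b(F(-5), -5) = (-3*(-3) - 148)*(-5)³ = (9 - 148)*(-125) = -139*(-125) = 17375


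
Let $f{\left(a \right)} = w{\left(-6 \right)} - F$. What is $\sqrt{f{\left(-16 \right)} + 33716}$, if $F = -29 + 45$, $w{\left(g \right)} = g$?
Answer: $\sqrt{33694} \approx 183.56$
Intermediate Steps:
$F = 16$
$f{\left(a \right)} = -22$ ($f{\left(a \right)} = -6 - 16 = -22$)
$\sqrt{f{\left(-16 \right)} + 33716} = \sqrt{-22 + 33716} = \sqrt{33694}$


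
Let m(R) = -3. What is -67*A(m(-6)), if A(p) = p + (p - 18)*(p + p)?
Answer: -8241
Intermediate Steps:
A(p) = p + 2*p*(-18 + p) (A(p) = p + (-18 + p)*(2*p) = p + 2*p*(-18 + p))
-67*A(m(-6)) = -(-201)*(-35 + 2*(-3)) = -(-201)*(-35 - 6) = -(-201)*(-41) = -67*123 = -8241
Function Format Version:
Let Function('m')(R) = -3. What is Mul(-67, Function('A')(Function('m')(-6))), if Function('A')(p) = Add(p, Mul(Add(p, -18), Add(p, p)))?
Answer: -8241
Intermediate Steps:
Function('A')(p) = Add(p, Mul(2, p, Add(-18, p))) (Function('A')(p) = Add(p, Mul(Add(-18, p), Mul(2, p))) = Add(p, Mul(2, p, Add(-18, p))))
Mul(-67, Function('A')(Function('m')(-6))) = Mul(-67, Mul(-3, Add(-35, Mul(2, -3)))) = Mul(-67, Mul(-3, Add(-35, -6))) = Mul(-67, Mul(-3, -41)) = Mul(-67, 123) = -8241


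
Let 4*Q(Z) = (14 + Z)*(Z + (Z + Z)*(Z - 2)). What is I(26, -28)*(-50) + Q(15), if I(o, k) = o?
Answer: 6545/4 ≈ 1636.3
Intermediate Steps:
Q(Z) = (14 + Z)*(Z + 2*Z*(-2 + Z))/4 (Q(Z) = ((14 + Z)*(Z + (Z + Z)*(Z - 2)))/4 = ((14 + Z)*(Z + (2*Z)*(-2 + Z)))/4 = ((14 + Z)*(Z + 2*Z*(-2 + Z)))/4 = (14 + Z)*(Z + 2*Z*(-2 + Z))/4)
I(26, -28)*(-50) + Q(15) = 26*(-50) + (¼)*15*(-42 + 2*15² + 25*15) = -1300 + (¼)*15*(-42 + 2*225 + 375) = -1300 + (¼)*15*(-42 + 450 + 375) = -1300 + (¼)*15*783 = -1300 + 11745/4 = 6545/4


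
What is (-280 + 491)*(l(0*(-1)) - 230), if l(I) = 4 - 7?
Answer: -49163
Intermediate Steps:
l(I) = -3
(-280 + 491)*(l(0*(-1)) - 230) = (-280 + 491)*(-3 - 230) = 211*(-233) = -49163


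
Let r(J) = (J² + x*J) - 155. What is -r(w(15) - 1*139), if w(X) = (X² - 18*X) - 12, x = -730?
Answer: -181341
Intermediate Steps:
w(X) = -12 + X² - 18*X
r(J) = -155 + J² - 730*J (r(J) = (J² - 730*J) - 155 = -155 + J² - 730*J)
-r(w(15) - 1*139) = -(-155 + ((-12 + 15² - 18*15) - 1*139)² - 730*((-12 + 15² - 18*15) - 1*139)) = -(-155 + ((-12 + 225 - 270) - 139)² - 730*((-12 + 225 - 270) - 139)) = -(-155 + (-57 - 139)² - 730*(-57 - 139)) = -(-155 + (-196)² - 730*(-196)) = -(-155 + 38416 + 143080) = -1*181341 = -181341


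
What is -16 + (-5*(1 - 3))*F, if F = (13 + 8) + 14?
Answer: 334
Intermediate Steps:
F = 35 (F = 21 + 14 = 35)
-16 + (-5*(1 - 3))*F = -16 - 5*(1 - 3)*35 = -16 - 5*(-2)*35 = -16 + 10*35 = -16 + 350 = 334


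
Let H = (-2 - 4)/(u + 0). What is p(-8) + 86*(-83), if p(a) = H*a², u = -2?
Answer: -6946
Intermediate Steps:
H = 3 (H = (-2 - 4)/(-2 + 0) = -6/(-2) = -6*(-½) = 3)
p(a) = 3*a²
p(-8) + 86*(-83) = 3*(-8)² + 86*(-83) = 3*64 - 7138 = 192 - 7138 = -6946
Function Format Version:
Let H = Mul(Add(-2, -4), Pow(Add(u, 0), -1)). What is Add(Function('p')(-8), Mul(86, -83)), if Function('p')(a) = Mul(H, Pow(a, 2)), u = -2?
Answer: -6946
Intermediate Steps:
H = 3 (H = Mul(Add(-2, -4), Pow(Add(-2, 0), -1)) = Mul(-6, Pow(-2, -1)) = Mul(-6, Rational(-1, 2)) = 3)
Function('p')(a) = Mul(3, Pow(a, 2))
Add(Function('p')(-8), Mul(86, -83)) = Add(Mul(3, Pow(-8, 2)), Mul(86, -83)) = Add(Mul(3, 64), -7138) = Add(192, -7138) = -6946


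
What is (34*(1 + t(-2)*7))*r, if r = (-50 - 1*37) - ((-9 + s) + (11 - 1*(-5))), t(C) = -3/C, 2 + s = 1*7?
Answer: -38709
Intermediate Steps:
s = 5 (s = -2 + 1*7 = -2 + 7 = 5)
r = -99 (r = (-50 - 1*37) - ((-9 + 5) + (11 - 1*(-5))) = (-50 - 37) - (-4 + (11 + 5)) = -87 - (-4 + 16) = -87 - 1*12 = -87 - 12 = -99)
(34*(1 + t(-2)*7))*r = (34*(1 - 3/(-2)*7))*(-99) = (34*(1 - 3*(-1/2)*7))*(-99) = (34*(1 + (3/2)*7))*(-99) = (34*(1 + 21/2))*(-99) = (34*(23/2))*(-99) = 391*(-99) = -38709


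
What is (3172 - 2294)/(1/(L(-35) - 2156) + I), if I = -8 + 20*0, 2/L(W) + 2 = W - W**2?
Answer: -2720874/24793 ≈ -109.74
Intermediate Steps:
L(W) = 2/(-2 + W - W**2) (L(W) = 2/(-2 + (W - W**2)) = 2/(-2 + W - W**2))
I = -8 (I = -8 + 0 = -8)
(3172 - 2294)/(1/(L(-35) - 2156) + I) = (3172 - 2294)/(1/(-2/(2 + (-35)**2 - 1*(-35)) - 2156) - 8) = 878/(1/(-2/(2 + 1225 + 35) - 2156) - 8) = 878/(1/(-2/1262 - 2156) - 8) = 878/(1/(-2*1/1262 - 2156) - 8) = 878/(1/(-1/631 - 2156) - 8) = 878/(1/(-1360437/631) - 8) = 878/(-631/1360437 - 8) = 878/(-10884127/1360437) = 878*(-1360437/10884127) = -2720874/24793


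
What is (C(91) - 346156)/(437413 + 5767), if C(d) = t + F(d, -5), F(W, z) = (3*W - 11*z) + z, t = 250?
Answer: -345583/443180 ≈ -0.77978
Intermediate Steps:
F(W, z) = -10*z + 3*W (F(W, z) = (-11*z + 3*W) + z = -10*z + 3*W)
C(d) = 300 + 3*d (C(d) = 250 + (-10*(-5) + 3*d) = 250 + (50 + 3*d) = 300 + 3*d)
(C(91) - 346156)/(437413 + 5767) = ((300 + 3*91) - 346156)/(437413 + 5767) = ((300 + 273) - 346156)/443180 = (573 - 346156)*(1/443180) = -345583*1/443180 = -345583/443180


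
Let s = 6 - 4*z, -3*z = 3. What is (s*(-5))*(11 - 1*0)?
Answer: -550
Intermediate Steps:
z = -1 (z = -1/3*3 = -1)
s = 10 (s = 6 - 4*(-1) = 6 + 4 = 10)
(s*(-5))*(11 - 1*0) = (10*(-5))*(11 - 1*0) = -50*(11 + 0) = -50*11 = -550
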